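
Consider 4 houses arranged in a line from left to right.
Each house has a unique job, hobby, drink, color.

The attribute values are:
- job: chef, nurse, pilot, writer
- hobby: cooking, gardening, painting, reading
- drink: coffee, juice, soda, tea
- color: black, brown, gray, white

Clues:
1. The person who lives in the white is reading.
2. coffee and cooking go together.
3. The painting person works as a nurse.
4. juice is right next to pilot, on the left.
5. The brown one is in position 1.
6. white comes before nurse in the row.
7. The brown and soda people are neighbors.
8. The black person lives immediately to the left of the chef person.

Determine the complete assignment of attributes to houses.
Solution:

House | Job | Hobby | Drink | Color
-----------------------------------
  1   | writer | gardening | juice | brown
  2   | pilot | reading | soda | white
  3   | nurse | painting | tea | black
  4   | chef | cooking | coffee | gray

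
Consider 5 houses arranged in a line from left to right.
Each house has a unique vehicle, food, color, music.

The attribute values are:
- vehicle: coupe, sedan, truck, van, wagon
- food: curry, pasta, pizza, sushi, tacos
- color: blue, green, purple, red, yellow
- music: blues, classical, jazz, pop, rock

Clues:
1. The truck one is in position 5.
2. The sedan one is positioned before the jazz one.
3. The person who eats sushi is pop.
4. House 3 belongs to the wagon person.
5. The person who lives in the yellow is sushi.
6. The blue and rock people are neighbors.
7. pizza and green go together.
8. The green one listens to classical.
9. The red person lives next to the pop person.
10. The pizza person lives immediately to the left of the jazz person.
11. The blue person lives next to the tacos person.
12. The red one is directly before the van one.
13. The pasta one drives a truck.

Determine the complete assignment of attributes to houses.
Solution:

House | Vehicle | Food | Color | Music
--------------------------------------
  1   | sedan | pizza | green | classical
  2   | coupe | curry | blue | jazz
  3   | wagon | tacos | red | rock
  4   | van | sushi | yellow | pop
  5   | truck | pasta | purple | blues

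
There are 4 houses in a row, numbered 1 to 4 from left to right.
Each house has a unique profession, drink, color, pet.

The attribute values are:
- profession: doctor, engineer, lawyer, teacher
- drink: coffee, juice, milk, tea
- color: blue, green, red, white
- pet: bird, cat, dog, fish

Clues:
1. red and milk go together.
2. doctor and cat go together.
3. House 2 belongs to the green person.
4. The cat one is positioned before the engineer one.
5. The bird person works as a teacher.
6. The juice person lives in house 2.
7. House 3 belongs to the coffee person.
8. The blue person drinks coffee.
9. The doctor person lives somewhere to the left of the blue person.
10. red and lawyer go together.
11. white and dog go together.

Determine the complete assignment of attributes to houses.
Solution:

House | Profession | Drink | Color | Pet
----------------------------------------
  1   | lawyer | milk | red | fish
  2   | doctor | juice | green | cat
  3   | teacher | coffee | blue | bird
  4   | engineer | tea | white | dog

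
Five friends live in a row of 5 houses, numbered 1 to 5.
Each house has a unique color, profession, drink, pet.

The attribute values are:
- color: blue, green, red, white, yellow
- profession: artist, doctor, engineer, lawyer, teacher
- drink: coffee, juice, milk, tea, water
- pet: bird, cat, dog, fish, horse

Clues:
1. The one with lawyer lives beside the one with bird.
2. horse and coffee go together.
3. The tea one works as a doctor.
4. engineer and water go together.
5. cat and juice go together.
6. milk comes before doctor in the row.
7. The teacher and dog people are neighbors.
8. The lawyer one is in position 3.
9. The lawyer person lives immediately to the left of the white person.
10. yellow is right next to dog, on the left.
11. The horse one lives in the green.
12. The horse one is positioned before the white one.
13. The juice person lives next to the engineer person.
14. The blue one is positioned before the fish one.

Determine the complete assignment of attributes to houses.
Solution:

House | Color | Profession | Drink | Pet
----------------------------------------
  1   | yellow | teacher | juice | cat
  2   | blue | engineer | water | dog
  3   | green | lawyer | coffee | horse
  4   | white | artist | milk | bird
  5   | red | doctor | tea | fish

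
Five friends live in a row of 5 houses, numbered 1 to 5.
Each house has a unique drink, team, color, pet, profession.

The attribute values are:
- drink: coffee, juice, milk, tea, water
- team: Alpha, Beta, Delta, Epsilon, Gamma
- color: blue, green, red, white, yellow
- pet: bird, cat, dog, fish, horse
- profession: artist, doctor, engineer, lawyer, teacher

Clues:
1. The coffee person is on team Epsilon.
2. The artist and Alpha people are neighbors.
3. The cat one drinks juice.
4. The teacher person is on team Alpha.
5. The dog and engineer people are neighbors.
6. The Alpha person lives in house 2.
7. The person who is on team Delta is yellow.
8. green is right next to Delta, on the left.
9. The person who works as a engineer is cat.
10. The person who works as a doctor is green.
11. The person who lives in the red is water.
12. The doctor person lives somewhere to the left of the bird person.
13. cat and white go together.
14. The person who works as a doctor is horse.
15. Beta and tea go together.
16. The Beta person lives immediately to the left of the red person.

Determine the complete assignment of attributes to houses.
Solution:

House | Drink | Team | Color | Pet | Profession
-----------------------------------------------
  1   | tea | Beta | blue | fish | artist
  2   | water | Alpha | red | dog | teacher
  3   | juice | Gamma | white | cat | engineer
  4   | coffee | Epsilon | green | horse | doctor
  5   | milk | Delta | yellow | bird | lawyer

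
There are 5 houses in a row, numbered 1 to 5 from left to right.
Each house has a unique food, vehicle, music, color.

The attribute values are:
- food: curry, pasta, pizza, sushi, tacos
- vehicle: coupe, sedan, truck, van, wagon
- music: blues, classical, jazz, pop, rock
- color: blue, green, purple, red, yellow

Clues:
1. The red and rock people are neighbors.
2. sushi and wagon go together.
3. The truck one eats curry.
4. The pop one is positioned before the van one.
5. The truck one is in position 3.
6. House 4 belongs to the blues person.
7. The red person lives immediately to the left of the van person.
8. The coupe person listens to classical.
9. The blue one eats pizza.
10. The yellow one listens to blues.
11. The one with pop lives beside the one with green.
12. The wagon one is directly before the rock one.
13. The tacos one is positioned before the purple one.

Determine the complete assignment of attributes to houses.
Solution:

House | Food | Vehicle | Music | Color
--------------------------------------
  1   | sushi | wagon | pop | red
  2   | tacos | van | rock | green
  3   | curry | truck | jazz | purple
  4   | pasta | sedan | blues | yellow
  5   | pizza | coupe | classical | blue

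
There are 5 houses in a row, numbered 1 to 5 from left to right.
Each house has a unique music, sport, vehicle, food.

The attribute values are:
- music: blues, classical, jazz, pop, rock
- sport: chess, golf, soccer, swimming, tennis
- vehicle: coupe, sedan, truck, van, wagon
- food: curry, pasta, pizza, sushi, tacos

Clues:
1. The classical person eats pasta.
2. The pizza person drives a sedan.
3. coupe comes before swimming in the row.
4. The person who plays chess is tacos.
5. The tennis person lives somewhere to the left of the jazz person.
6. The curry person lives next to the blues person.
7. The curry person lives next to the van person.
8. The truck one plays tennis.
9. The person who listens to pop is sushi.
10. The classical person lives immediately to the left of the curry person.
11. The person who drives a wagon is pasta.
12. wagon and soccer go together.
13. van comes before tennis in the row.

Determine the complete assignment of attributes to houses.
Solution:

House | Music | Sport | Vehicle | Food
--------------------------------------
  1   | classical | soccer | wagon | pasta
  2   | rock | golf | coupe | curry
  3   | blues | chess | van | tacos
  4   | pop | tennis | truck | sushi
  5   | jazz | swimming | sedan | pizza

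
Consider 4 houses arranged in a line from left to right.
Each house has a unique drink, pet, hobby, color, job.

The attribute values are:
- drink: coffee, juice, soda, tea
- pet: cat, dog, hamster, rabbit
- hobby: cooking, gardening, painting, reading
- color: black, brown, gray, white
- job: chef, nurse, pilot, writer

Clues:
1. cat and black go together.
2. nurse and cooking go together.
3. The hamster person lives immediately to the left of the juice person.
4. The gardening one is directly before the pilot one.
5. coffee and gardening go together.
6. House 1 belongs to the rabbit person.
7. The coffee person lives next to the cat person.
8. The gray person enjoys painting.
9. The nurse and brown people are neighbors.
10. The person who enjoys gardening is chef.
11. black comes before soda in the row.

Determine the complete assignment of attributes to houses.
Solution:

House | Drink | Pet | Hobby | Color | Job
-----------------------------------------
  1   | tea | rabbit | cooking | white | nurse
  2   | coffee | hamster | gardening | brown | chef
  3   | juice | cat | reading | black | pilot
  4   | soda | dog | painting | gray | writer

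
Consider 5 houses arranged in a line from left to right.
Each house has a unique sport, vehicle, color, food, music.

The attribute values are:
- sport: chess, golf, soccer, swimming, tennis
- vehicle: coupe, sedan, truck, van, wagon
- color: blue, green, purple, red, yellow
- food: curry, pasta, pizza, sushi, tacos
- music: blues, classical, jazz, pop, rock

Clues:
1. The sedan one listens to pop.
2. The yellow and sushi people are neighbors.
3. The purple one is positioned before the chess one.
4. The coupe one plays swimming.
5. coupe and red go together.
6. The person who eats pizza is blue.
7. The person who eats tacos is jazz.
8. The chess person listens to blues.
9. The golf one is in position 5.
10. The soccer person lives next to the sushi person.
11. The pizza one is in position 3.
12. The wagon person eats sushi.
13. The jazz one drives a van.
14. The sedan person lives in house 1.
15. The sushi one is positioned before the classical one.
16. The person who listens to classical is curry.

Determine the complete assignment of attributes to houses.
Solution:

House | Sport | Vehicle | Color | Food | Music
----------------------------------------------
  1   | soccer | sedan | yellow | pasta | pop
  2   | tennis | wagon | purple | sushi | rock
  3   | chess | truck | blue | pizza | blues
  4   | swimming | coupe | red | curry | classical
  5   | golf | van | green | tacos | jazz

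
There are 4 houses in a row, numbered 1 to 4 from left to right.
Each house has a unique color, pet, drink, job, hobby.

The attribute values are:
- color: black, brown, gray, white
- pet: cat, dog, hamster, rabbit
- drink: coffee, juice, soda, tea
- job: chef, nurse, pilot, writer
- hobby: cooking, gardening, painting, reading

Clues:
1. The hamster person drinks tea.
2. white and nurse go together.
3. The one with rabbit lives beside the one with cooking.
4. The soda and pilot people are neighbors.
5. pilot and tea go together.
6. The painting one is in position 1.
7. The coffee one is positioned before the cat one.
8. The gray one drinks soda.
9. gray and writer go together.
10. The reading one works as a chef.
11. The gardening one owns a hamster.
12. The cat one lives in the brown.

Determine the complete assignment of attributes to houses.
Solution:

House | Color | Pet | Drink | Job | Hobby
-----------------------------------------
  1   | white | rabbit | coffee | nurse | painting
  2   | gray | dog | soda | writer | cooking
  3   | black | hamster | tea | pilot | gardening
  4   | brown | cat | juice | chef | reading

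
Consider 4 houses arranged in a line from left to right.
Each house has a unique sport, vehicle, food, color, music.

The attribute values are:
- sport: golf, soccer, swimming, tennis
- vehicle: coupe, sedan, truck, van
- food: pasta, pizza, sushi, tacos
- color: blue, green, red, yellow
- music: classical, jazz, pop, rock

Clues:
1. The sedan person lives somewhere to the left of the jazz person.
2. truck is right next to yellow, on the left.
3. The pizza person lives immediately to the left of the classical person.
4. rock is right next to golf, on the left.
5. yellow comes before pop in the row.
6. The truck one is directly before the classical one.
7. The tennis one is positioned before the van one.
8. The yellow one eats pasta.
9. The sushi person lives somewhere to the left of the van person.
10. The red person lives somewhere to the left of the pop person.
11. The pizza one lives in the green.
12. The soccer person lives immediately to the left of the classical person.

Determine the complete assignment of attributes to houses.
Solution:

House | Sport | Vehicle | Food | Color | Music
----------------------------------------------
  1   | soccer | truck | pizza | green | rock
  2   | golf | sedan | pasta | yellow | classical
  3   | tennis | coupe | sushi | red | jazz
  4   | swimming | van | tacos | blue | pop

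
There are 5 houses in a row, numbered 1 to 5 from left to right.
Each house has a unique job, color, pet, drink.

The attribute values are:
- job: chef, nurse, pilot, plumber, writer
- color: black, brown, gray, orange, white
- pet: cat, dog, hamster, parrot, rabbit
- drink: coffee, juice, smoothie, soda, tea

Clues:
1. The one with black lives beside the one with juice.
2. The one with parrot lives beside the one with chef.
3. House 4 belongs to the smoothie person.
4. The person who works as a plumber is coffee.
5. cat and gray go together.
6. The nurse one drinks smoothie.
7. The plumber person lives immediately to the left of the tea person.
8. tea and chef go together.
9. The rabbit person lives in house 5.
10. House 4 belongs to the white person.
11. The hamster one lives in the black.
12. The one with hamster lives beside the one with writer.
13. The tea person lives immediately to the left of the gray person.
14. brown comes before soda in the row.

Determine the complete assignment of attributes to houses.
Solution:

House | Job | Color | Pet | Drink
---------------------------------
  1   | plumber | brown | parrot | coffee
  2   | chef | black | hamster | tea
  3   | writer | gray | cat | juice
  4   | nurse | white | dog | smoothie
  5   | pilot | orange | rabbit | soda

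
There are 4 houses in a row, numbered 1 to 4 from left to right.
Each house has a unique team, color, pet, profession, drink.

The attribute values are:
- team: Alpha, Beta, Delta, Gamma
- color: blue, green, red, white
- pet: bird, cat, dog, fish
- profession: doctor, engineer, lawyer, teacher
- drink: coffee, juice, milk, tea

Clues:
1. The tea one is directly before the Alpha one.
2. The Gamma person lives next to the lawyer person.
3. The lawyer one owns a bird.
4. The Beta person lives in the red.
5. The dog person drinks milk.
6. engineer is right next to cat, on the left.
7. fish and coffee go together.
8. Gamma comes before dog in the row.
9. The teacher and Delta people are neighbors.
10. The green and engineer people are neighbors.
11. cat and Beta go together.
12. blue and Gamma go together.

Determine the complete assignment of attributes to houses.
Solution:

House | Team | Color | Pet | Profession | Drink
-----------------------------------------------
  1   | Gamma | blue | fish | teacher | coffee
  2   | Delta | green | bird | lawyer | tea
  3   | Alpha | white | dog | engineer | milk
  4   | Beta | red | cat | doctor | juice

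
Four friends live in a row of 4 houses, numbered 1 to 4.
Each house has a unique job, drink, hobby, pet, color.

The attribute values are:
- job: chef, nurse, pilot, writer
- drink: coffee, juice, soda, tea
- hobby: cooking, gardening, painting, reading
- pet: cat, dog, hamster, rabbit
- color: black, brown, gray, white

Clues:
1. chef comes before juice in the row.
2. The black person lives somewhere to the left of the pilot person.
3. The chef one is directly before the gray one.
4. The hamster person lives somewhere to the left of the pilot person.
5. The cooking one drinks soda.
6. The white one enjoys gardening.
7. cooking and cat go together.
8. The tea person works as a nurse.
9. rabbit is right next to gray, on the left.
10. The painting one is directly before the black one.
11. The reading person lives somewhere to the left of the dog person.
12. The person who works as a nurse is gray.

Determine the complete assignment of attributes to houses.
Solution:

House | Job | Drink | Hobby | Pet | Color
-----------------------------------------
  1   | chef | coffee | reading | rabbit | brown
  2   | nurse | tea | painting | hamster | gray
  3   | writer | soda | cooking | cat | black
  4   | pilot | juice | gardening | dog | white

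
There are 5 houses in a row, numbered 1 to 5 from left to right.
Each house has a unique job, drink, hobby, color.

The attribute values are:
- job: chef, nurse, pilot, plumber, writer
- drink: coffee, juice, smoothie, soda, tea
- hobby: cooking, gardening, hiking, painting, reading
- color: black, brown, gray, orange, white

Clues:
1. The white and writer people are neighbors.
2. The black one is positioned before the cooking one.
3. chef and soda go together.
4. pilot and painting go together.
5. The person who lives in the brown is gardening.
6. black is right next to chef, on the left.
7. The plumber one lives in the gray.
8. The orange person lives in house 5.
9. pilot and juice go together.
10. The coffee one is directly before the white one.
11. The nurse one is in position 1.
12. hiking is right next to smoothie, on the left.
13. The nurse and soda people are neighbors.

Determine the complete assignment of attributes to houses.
Solution:

House | Job | Drink | Hobby | Color
-----------------------------------
  1   | nurse | coffee | reading | black
  2   | chef | soda | hiking | white
  3   | writer | smoothie | gardening | brown
  4   | plumber | tea | cooking | gray
  5   | pilot | juice | painting | orange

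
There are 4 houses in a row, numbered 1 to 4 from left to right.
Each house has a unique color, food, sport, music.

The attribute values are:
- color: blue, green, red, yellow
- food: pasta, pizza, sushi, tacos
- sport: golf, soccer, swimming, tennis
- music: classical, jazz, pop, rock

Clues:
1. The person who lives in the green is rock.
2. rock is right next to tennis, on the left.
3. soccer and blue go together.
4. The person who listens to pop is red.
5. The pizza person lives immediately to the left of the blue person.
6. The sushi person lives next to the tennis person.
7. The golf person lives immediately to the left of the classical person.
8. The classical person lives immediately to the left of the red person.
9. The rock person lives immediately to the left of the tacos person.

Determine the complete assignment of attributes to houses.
Solution:

House | Color | Food | Sport | Music
------------------------------------
  1   | green | sushi | golf | rock
  2   | yellow | tacos | tennis | classical
  3   | red | pizza | swimming | pop
  4   | blue | pasta | soccer | jazz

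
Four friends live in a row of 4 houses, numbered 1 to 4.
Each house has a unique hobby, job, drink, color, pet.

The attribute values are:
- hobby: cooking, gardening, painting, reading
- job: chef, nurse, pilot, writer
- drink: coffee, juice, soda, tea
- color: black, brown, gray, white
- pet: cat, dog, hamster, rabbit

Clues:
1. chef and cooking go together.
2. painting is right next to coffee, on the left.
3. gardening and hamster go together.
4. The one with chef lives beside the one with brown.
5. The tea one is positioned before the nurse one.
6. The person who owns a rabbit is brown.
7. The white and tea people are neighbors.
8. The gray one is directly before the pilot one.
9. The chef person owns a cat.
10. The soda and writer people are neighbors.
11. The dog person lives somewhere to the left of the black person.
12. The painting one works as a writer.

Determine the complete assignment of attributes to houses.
Solution:

House | Hobby | Job | Drink | Color | Pet
-----------------------------------------
  1   | cooking | chef | soda | white | cat
  2   | painting | writer | tea | brown | rabbit
  3   | reading | nurse | coffee | gray | dog
  4   | gardening | pilot | juice | black | hamster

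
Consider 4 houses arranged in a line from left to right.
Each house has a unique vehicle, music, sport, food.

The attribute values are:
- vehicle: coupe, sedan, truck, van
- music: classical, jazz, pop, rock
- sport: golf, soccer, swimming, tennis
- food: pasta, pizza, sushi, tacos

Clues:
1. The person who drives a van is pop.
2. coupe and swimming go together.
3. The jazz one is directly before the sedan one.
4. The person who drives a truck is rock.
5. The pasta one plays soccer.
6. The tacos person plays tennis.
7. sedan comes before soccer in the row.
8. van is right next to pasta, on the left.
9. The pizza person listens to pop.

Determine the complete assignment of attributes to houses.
Solution:

House | Vehicle | Music | Sport | Food
--------------------------------------
  1   | coupe | jazz | swimming | sushi
  2   | sedan | classical | tennis | tacos
  3   | van | pop | golf | pizza
  4   | truck | rock | soccer | pasta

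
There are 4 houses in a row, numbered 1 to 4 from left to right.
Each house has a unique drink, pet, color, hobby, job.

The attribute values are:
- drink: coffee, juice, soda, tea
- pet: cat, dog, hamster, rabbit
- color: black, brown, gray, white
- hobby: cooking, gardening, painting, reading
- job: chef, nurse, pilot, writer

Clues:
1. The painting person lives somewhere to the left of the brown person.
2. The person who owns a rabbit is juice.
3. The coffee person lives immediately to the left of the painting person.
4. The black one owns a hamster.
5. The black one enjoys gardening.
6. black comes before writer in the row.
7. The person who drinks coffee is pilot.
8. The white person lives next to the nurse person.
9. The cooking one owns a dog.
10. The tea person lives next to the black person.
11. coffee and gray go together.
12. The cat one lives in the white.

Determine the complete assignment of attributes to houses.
Solution:

House | Drink | Pet | Color | Hobby | Job
-----------------------------------------
  1   | coffee | dog | gray | cooking | pilot
  2   | tea | cat | white | painting | chef
  3   | soda | hamster | black | gardening | nurse
  4   | juice | rabbit | brown | reading | writer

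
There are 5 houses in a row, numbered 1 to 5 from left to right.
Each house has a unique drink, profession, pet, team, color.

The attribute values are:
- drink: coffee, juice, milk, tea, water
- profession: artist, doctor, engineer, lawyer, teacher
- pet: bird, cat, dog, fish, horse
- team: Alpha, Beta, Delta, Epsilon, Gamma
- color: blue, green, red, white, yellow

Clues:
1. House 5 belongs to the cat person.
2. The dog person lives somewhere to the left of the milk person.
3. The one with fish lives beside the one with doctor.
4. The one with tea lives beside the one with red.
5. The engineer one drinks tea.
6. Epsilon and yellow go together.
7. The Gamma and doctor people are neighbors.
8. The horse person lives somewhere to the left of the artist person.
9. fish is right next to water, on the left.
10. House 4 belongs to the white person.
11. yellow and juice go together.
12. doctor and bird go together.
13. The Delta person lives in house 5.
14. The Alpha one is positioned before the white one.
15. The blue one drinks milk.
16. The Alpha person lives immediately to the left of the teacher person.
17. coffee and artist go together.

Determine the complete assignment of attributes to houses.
Solution:

House | Drink | Profession | Pet | Team | Color
-----------------------------------------------
  1   | tea | engineer | fish | Gamma | green
  2   | water | doctor | bird | Alpha | red
  3   | juice | teacher | horse | Epsilon | yellow
  4   | coffee | artist | dog | Beta | white
  5   | milk | lawyer | cat | Delta | blue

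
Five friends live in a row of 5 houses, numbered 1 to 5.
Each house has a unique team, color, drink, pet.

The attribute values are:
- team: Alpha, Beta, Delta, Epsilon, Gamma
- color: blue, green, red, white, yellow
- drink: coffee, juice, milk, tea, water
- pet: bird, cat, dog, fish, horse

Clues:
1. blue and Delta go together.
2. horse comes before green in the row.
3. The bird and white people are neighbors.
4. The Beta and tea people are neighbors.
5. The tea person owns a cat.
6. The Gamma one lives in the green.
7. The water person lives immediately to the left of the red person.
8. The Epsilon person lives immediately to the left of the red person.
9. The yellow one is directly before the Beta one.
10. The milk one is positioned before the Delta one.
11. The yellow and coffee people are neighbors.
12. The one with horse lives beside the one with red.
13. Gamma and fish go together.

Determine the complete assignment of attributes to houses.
Solution:

House | Team | Color | Drink | Pet
----------------------------------
  1   | Epsilon | yellow | water | horse
  2   | Beta | red | coffee | bird
  3   | Alpha | white | tea | cat
  4   | Gamma | green | milk | fish
  5   | Delta | blue | juice | dog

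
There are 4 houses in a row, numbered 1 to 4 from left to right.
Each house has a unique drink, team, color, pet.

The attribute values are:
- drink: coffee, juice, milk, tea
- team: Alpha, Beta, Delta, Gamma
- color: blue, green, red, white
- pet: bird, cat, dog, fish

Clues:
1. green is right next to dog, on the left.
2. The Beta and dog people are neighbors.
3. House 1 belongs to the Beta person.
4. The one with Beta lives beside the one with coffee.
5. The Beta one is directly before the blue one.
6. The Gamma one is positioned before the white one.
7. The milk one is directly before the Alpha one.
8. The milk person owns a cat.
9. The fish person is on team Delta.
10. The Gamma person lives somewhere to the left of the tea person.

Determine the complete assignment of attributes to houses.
Solution:

House | Drink | Team | Color | Pet
----------------------------------
  1   | milk | Beta | green | cat
  2   | coffee | Alpha | blue | dog
  3   | juice | Gamma | red | bird
  4   | tea | Delta | white | fish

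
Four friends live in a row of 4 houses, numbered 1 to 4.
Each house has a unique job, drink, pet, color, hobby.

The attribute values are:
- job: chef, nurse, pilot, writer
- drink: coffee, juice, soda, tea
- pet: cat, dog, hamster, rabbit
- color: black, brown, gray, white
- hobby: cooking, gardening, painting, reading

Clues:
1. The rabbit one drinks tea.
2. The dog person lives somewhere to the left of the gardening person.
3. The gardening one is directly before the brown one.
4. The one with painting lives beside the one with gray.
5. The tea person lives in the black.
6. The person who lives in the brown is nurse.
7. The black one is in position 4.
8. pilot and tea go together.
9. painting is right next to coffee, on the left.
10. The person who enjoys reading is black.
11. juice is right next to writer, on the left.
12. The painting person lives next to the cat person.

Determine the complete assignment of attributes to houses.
Solution:

House | Job | Drink | Pet | Color | Hobby
-----------------------------------------
  1   | chef | juice | dog | white | painting
  2   | writer | coffee | cat | gray | gardening
  3   | nurse | soda | hamster | brown | cooking
  4   | pilot | tea | rabbit | black | reading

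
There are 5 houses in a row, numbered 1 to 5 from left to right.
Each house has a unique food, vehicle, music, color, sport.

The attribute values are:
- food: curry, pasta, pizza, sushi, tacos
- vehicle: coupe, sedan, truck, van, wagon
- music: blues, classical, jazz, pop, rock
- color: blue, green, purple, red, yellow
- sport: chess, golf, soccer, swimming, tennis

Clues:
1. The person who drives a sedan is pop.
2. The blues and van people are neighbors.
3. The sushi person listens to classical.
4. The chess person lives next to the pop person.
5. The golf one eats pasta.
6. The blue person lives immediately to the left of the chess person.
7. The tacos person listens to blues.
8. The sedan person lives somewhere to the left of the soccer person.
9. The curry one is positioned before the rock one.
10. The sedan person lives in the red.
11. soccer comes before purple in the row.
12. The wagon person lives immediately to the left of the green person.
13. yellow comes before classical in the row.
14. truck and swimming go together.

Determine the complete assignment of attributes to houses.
Solution:

House | Food | Vehicle | Music | Color | Sport
----------------------------------------------
  1   | tacos | wagon | blues | blue | tennis
  2   | curry | van | jazz | green | chess
  3   | pasta | sedan | pop | red | golf
  4   | pizza | coupe | rock | yellow | soccer
  5   | sushi | truck | classical | purple | swimming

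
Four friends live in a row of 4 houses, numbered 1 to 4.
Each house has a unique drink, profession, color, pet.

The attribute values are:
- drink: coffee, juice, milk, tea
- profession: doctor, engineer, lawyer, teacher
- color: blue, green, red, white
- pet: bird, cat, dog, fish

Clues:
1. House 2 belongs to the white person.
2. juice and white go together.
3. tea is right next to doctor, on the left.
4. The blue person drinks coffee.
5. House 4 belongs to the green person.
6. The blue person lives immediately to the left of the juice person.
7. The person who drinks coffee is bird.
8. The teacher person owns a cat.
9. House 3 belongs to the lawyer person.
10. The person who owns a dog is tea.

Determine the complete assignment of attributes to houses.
Solution:

House | Drink | Profession | Color | Pet
----------------------------------------
  1   | coffee | engineer | blue | bird
  2   | juice | teacher | white | cat
  3   | tea | lawyer | red | dog
  4   | milk | doctor | green | fish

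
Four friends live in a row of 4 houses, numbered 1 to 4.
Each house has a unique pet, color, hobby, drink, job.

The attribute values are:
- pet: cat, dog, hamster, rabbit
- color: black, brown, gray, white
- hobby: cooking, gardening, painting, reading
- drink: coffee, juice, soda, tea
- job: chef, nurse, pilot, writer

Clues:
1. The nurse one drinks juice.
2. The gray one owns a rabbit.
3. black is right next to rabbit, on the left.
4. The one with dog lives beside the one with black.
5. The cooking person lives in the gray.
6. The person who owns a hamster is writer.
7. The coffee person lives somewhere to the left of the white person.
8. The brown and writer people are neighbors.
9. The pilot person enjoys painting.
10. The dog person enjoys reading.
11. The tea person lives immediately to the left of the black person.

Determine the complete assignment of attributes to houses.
Solution:

House | Pet | Color | Hobby | Drink | Job
-----------------------------------------
  1   | dog | brown | reading | tea | chef
  2   | hamster | black | gardening | coffee | writer
  3   | rabbit | gray | cooking | juice | nurse
  4   | cat | white | painting | soda | pilot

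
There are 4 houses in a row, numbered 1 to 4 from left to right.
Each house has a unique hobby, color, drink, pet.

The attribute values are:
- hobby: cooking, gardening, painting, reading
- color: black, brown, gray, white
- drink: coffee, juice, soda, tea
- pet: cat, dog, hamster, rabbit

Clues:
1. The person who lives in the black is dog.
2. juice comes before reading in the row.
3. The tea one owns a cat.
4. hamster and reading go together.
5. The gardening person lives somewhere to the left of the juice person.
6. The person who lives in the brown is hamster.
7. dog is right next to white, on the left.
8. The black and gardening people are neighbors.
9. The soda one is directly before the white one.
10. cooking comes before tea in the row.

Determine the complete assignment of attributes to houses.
Solution:

House | Hobby | Color | Drink | Pet
-----------------------------------
  1   | cooking | black | soda | dog
  2   | gardening | white | tea | cat
  3   | painting | gray | juice | rabbit
  4   | reading | brown | coffee | hamster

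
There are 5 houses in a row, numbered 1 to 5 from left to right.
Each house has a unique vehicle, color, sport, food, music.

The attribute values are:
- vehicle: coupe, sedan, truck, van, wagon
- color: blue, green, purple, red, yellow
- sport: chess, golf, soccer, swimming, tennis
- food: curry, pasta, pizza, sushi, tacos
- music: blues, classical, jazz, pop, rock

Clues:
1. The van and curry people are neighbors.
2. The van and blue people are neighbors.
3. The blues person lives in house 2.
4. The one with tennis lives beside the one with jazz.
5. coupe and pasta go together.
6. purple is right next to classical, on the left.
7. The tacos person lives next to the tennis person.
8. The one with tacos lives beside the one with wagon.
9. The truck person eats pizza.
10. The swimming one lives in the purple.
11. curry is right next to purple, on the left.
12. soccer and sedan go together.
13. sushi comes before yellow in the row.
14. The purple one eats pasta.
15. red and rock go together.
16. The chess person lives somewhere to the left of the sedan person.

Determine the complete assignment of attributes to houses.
Solution:

House | Vehicle | Color | Sport | Food | Music
----------------------------------------------
  1   | van | red | chess | tacos | rock
  2   | wagon | blue | tennis | curry | blues
  3   | coupe | purple | swimming | pasta | jazz
  4   | sedan | green | soccer | sushi | classical
  5   | truck | yellow | golf | pizza | pop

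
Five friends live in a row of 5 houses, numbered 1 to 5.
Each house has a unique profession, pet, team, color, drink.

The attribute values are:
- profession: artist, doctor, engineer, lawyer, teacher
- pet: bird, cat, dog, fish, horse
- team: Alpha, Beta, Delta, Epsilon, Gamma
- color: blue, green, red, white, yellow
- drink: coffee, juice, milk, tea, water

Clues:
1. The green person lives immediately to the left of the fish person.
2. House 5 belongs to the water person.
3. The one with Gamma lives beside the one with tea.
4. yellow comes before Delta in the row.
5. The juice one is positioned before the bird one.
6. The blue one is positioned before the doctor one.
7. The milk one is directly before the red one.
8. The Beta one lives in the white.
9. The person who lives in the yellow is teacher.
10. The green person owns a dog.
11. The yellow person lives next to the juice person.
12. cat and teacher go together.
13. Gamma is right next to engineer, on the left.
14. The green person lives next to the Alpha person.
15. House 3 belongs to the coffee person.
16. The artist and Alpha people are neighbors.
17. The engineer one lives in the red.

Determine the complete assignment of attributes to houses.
Solution:

House | Profession | Pet | Team | Color | Drink
-----------------------------------------------
  1   | artist | dog | Gamma | green | milk
  2   | engineer | fish | Alpha | red | tea
  3   | teacher | cat | Epsilon | yellow | coffee
  4   | lawyer | horse | Delta | blue | juice
  5   | doctor | bird | Beta | white | water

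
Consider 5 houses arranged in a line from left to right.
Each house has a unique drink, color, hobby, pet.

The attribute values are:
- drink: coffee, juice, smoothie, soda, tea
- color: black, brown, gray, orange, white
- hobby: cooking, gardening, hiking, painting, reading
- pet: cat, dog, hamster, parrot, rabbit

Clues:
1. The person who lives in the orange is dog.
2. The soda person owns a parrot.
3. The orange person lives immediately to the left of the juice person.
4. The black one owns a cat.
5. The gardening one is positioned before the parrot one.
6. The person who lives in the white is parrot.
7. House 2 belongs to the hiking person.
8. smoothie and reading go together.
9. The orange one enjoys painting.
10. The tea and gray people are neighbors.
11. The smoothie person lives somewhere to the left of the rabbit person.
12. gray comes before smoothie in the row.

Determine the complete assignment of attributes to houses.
Solution:

House | Drink | Color | Hobby | Pet
-----------------------------------
  1   | tea | orange | painting | dog
  2   | juice | gray | hiking | hamster
  3   | smoothie | black | reading | cat
  4   | coffee | brown | gardening | rabbit
  5   | soda | white | cooking | parrot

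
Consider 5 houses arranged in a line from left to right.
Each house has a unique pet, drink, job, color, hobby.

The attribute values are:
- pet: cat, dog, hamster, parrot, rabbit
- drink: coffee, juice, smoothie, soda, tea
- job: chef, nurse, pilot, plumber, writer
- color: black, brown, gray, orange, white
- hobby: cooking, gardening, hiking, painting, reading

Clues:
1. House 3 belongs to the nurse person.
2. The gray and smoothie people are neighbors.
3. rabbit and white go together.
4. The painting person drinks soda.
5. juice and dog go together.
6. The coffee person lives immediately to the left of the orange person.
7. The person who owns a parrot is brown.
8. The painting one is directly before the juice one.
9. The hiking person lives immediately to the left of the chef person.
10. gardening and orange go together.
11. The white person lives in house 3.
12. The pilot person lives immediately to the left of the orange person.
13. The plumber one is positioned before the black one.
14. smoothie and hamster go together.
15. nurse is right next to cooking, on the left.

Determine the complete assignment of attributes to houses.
Solution:

House | Pet | Drink | Job | Color | Hobby
-----------------------------------------
  1   | parrot | coffee | pilot | brown | hiking
  2   | cat | tea | chef | orange | gardening
  3   | rabbit | soda | nurse | white | painting
  4   | dog | juice | plumber | gray | cooking
  5   | hamster | smoothie | writer | black | reading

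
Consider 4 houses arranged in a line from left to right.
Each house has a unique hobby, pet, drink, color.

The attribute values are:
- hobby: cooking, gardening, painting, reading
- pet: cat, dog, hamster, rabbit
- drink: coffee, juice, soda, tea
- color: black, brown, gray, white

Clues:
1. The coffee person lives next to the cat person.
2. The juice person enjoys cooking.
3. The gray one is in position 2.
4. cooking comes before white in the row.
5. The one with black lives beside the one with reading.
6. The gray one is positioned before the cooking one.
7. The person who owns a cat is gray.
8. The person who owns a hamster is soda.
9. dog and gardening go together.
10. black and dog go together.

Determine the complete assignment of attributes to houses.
Solution:

House | Hobby | Pet | Drink | Color
-----------------------------------
  1   | gardening | dog | coffee | black
  2   | reading | cat | tea | gray
  3   | cooking | rabbit | juice | brown
  4   | painting | hamster | soda | white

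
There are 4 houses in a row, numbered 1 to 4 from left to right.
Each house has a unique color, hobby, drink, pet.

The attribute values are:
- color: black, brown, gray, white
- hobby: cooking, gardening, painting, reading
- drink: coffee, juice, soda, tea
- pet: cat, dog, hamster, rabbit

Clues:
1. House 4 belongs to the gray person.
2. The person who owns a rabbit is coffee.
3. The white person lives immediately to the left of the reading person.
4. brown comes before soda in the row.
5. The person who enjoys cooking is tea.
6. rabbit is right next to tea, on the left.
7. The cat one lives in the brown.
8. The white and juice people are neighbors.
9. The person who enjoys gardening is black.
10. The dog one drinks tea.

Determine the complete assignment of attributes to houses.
Solution:

House | Color | Hobby | Drink | Pet
-----------------------------------
  1   | black | gardening | coffee | rabbit
  2   | white | cooking | tea | dog
  3   | brown | reading | juice | cat
  4   | gray | painting | soda | hamster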